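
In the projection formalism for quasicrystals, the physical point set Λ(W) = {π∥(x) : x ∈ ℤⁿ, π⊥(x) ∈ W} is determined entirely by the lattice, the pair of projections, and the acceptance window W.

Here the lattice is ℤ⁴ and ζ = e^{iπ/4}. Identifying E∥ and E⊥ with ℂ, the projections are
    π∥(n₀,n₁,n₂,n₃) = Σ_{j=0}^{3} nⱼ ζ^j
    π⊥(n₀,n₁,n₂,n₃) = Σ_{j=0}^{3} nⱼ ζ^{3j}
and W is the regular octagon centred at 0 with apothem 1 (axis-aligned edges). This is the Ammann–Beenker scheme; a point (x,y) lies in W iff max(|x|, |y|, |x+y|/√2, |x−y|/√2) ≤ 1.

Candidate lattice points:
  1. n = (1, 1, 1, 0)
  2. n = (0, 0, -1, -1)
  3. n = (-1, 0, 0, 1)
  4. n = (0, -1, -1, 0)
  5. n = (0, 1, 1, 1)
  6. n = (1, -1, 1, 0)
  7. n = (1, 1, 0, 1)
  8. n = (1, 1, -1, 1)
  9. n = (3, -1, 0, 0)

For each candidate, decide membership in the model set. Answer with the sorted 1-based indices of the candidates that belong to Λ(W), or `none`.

π⊥(n) = n₀ + n₁ζ³ + n₂ζ⁶ + n₃ζ⁹ where ζ = e^{iπ/4}.
candidate 1: n = (1, 1, 1, 0) → π⊥ ≈ (+0.29289, -0.29289); max(|x|,|y|,|x±y|/√2) = 0.41421 ≤ 1 ⇒ ∈ W
candidate 2: n = (0, 0, -1, -1) → π⊥ ≈ (-0.70711, +0.29289); max(|x|,|y|,|x±y|/√2) = 0.70711 ≤ 1 ⇒ ∈ W
candidate 3: n = (-1, 0, 0, 1) → π⊥ ≈ (-0.29289, +0.70711); max(|x|,|y|,|x±y|/√2) = 0.70711 ≤ 1 ⇒ ∈ W
candidate 4: n = (0, -1, -1, 0) → π⊥ ≈ (+0.70711, +0.29289); max(|x|,|y|,|x±y|/√2) = 0.70711 ≤ 1 ⇒ ∈ W
candidate 5: n = (0, 1, 1, 1) → π⊥ ≈ (+0.00000, +0.41421); max(|x|,|y|,|x±y|/√2) = 0.41421 ≤ 1 ⇒ ∈ W
candidate 6: n = (1, -1, 1, 0) → π⊥ ≈ (+1.70711, -1.70711); max(|x|,|y|,|x±y|/√2) = 2.41421 > 1 ⇒ ∉ W
candidate 7: n = (1, 1, 0, 1) → π⊥ ≈ (+1.00000, +1.41421); max(|x|,|y|,|x±y|/√2) = 1.70711 > 1 ⇒ ∉ W
candidate 8: n = (1, 1, -1, 1) → π⊥ ≈ (+1.00000, +2.41421); max(|x|,|y|,|x±y|/√2) = 2.41421 > 1 ⇒ ∉ W
candidate 9: n = (3, -1, 0, 0) → π⊥ ≈ (+3.70711, -0.70711); max(|x|,|y|,|x±y|/√2) = 3.70711 > 1 ⇒ ∉ W

1, 2, 3, 4, 5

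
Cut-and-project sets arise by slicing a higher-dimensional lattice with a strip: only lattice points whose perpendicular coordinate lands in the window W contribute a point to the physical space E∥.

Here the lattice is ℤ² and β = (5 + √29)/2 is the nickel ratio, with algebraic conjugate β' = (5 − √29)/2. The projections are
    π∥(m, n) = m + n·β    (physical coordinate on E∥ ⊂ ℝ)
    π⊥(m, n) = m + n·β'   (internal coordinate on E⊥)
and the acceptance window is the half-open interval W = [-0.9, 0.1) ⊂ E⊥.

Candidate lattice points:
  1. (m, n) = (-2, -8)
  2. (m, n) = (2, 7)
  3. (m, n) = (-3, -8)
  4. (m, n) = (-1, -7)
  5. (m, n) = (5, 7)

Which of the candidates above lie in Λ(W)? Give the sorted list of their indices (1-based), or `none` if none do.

1

Compute β' = (5−√29)/2 = -0.1926, so π⊥(m,n) = m -0.1926·n.
[1] lift (-2,-8): star map gives -0.4593; window check -0.9 ≤ -0.4593 < 0.1 is true → IN Λ
[2] lift (2,7): star map gives 0.6519; window check -0.9 ≤ 0.6519 < 0.1 is false → out
[3] lift (-3,-8): star map gives -1.4593; window check -0.9 ≤ -1.4593 < 0.1 is false → out
[4] lift (-1,-7): star map gives 0.3481; window check -0.9 ≤ 0.3481 < 0.1 is false → out
[5] lift (5,7): star map gives 3.6519; window check -0.9 ≤ 3.6519 < 0.1 is false → out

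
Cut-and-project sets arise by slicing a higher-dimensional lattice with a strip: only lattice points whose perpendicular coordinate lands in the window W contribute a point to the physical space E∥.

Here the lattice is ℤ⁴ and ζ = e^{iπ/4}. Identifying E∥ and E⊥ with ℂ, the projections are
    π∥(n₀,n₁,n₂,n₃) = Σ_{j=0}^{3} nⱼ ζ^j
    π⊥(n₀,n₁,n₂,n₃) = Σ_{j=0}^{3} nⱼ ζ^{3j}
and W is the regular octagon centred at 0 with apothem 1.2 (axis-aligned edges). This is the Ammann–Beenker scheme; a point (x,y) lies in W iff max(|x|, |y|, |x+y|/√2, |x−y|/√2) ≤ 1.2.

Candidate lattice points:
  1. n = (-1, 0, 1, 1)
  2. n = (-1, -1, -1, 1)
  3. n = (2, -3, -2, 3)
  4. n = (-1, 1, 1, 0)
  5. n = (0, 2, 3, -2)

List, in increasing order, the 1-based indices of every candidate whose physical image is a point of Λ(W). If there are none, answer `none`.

1, 2

Internal map: ζ^{3j} for j=0..3 gives (1,0), (−√2/2,√2/2), (0,−1), (√2/2,√2/2).
#1 (-1, 0, 1, 1): internal (-0.2929, -0.2929); octagon support 0.4142 vs apothem 1.2 → ∈ W
#2 (-1, -1, -1, 1): internal (0.4142, 1.0000); octagon support 1.0000 vs apothem 1.2 → ∈ W
#3 (2, -3, -2, 3): internal (6.2426, 2.0000); octagon support 6.2426 vs apothem 1.2 → ∉ W
#4 (-1, 1, 1, 0): internal (-1.7071, -0.2929); octagon support 1.7071 vs apothem 1.2 → ∉ W
#5 (0, 2, 3, -2): internal (-2.8284, -3.0000); octagon support 4.1213 vs apothem 1.2 → ∉ W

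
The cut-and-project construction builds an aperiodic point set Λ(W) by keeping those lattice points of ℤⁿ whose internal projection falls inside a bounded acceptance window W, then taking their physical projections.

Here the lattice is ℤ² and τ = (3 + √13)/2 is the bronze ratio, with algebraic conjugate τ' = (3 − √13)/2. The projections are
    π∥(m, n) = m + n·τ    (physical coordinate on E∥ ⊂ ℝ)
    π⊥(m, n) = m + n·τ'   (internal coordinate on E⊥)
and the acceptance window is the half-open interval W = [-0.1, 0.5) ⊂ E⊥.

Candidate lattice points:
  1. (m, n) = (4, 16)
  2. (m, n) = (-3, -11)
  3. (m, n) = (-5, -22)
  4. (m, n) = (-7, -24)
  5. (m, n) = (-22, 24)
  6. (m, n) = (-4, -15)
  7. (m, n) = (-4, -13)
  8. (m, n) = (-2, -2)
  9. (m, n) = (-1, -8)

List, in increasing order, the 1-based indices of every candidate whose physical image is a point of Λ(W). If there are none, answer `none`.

Compute τ' = (3−√13)/2 = -0.302776, so π⊥(m,n) = m -0.302776·n.
#1 (4,16): internal coord 4 + (16)·τ' = -0.844410; -0.844410 ∉ [-0.1, 0.5) → out
#2 (-3,-11): internal coord -3 + (-11)·τ' = +0.330532; +0.330532 ∈ [-0.1, 0.5) → IN Λ
#3 (-5,-22): internal coord -5 + (-22)·τ' = +1.661064; +1.661064 ∉ [-0.1, 0.5) → out
#4 (-7,-24): internal coord -7 + (-24)·τ' = +0.266615; +0.266615 ∈ [-0.1, 0.5) → IN Λ
#5 (-22,24): internal coord -22 + (24)·τ' = -29.266615; -29.266615 ∉ [-0.1, 0.5) → out
#6 (-4,-15): internal coord -4 + (-15)·τ' = +0.541635; +0.541635 ∉ [-0.1, 0.5) → out
#7 (-4,-13): internal coord -4 + (-13)·τ' = -0.063917; -0.063917 ∈ [-0.1, 0.5) → IN Λ
#8 (-2,-2): internal coord -2 + (-2)·τ' = -1.394449; -1.394449 ∉ [-0.1, 0.5) → out
#9 (-1,-8): internal coord -1 + (-8)·τ' = +1.422205; +1.422205 ∉ [-0.1, 0.5) → out

2, 4, 7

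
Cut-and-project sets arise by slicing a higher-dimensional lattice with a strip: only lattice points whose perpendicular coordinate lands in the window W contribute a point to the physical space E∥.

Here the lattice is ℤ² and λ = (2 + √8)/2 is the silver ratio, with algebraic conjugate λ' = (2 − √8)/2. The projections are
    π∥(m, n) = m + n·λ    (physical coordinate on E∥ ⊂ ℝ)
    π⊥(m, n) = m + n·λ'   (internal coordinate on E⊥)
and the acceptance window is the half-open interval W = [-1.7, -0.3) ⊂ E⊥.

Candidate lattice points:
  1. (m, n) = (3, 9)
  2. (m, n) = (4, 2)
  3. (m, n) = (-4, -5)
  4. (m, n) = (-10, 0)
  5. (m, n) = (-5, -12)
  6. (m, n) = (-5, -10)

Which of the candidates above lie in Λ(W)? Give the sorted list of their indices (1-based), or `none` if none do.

Numerically λ ≈ 2.4142 and λ' = −1/λ ≈ -0.4142.
candidate 1: (m,n)=(3,9) → π∥ = 3+9·λ ≈ 24.7279, π⊥ = 3+9·λ' ≈ -0.7279 ∈ [-1.7, -0.3) ⇒ IN Λ
candidate 2: (m,n)=(4,2) → π∥ = 4+2·λ ≈ 8.8284, π⊥ = 4+2·λ' ≈ 3.1716 ∉ [-1.7, -0.3) ⇒ out
candidate 3: (m,n)=(-4,-5) → π∥ = -4-5·λ ≈ -16.0711, π⊥ = -4-5·λ' ≈ -1.9289 ∉ [-1.7, -0.3) ⇒ out
candidate 4: (m,n)=(-10,0) → π∥ = -10+0·λ ≈ -10.0000, π⊥ = -10+0·λ' ≈ -10.0000 ∉ [-1.7, -0.3) ⇒ out
candidate 5: (m,n)=(-5,-12) → π∥ = -5-12·λ ≈ -33.9706, π⊥ = -5-12·λ' ≈ -0.0294 ∉ [-1.7, -0.3) ⇒ out
candidate 6: (m,n)=(-5,-10) → π∥ = -5-10·λ ≈ -29.1421, π⊥ = -5-10·λ' ≈ -0.8579 ∈ [-1.7, -0.3) ⇒ IN Λ

1, 6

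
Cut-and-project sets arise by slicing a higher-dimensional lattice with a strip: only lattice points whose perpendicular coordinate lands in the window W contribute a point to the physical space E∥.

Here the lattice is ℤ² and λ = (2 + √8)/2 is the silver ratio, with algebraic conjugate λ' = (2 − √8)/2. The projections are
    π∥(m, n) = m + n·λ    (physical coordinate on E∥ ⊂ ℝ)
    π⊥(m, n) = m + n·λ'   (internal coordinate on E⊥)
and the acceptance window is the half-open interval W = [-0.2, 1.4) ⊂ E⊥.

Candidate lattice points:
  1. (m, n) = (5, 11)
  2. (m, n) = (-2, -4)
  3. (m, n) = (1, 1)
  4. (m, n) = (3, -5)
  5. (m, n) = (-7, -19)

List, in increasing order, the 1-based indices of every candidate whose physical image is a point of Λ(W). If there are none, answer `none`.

1, 3, 5

λ' = (2−√8)/2 ≈ -0.414214.
candidate 1: (m,n)=(5,11) → π∥ = 5+11·λ ≈ 31.556349, π⊥ = 5+11·λ' ≈ 0.443651 ∈ [-0.2, 1.4) ⇒ IN Λ
candidate 2: (m,n)=(-2,-4) → π∥ = -2-4·λ ≈ -11.656854, π⊥ = -2-4·λ' ≈ -0.343146 ∉ [-0.2, 1.4) ⇒ out
candidate 3: (m,n)=(1,1) → π∥ = 1+1·λ ≈ 3.414214, π⊥ = 1+1·λ' ≈ 0.585786 ∈ [-0.2, 1.4) ⇒ IN Λ
candidate 4: (m,n)=(3,-5) → π∥ = 3-5·λ ≈ -9.071068, π⊥ = 3-5·λ' ≈ 5.071068 ∉ [-0.2, 1.4) ⇒ out
candidate 5: (m,n)=(-7,-19) → π∥ = -7-19·λ ≈ -52.870058, π⊥ = -7-19·λ' ≈ 0.870058 ∈ [-0.2, 1.4) ⇒ IN Λ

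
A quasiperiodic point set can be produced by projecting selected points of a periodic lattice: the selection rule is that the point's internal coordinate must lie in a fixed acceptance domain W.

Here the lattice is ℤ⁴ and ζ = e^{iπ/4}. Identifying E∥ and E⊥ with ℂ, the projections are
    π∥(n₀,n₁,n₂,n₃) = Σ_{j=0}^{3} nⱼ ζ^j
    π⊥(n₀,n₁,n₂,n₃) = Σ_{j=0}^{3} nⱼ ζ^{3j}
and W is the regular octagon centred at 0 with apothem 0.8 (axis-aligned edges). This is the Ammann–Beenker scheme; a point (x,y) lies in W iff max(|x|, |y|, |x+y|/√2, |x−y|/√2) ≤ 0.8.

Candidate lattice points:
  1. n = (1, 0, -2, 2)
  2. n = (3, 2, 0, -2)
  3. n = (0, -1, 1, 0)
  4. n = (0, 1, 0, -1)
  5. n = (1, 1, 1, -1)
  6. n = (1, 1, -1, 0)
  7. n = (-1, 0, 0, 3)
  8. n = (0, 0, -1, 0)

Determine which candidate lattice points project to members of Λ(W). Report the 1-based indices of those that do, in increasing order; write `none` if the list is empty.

π⊥(n) = n₀ + n₁ζ³ + n₂ζ⁶ + n₃ζ⁹ where ζ = e^{iπ/4}.
#1 (1, 0, -2, 2): internal (2.414214, 3.414214); octagon support 4.121320 vs apothem 0.8 → ∉ W
#2 (3, 2, 0, -2): internal (0.171573, 0.000000); octagon support 0.171573 vs apothem 0.8 → ∈ W
#3 (0, -1, 1, 0): internal (0.707107, -1.707107); octagon support 1.707107 vs apothem 0.8 → ∉ W
#4 (0, 1, 0, -1): internal (-1.414214, 0.000000); octagon support 1.414214 vs apothem 0.8 → ∉ W
#5 (1, 1, 1, -1): internal (-0.414214, -1.000000); octagon support 1.000000 vs apothem 0.8 → ∉ W
#6 (1, 1, -1, 0): internal (0.292893, 1.707107); octagon support 1.707107 vs apothem 0.8 → ∉ W
#7 (-1, 0, 0, 3): internal (1.121320, 2.121320); octagon support 2.292893 vs apothem 0.8 → ∉ W
#8 (0, 0, -1, 0): internal (0.000000, 1.000000); octagon support 1.000000 vs apothem 0.8 → ∉ W

2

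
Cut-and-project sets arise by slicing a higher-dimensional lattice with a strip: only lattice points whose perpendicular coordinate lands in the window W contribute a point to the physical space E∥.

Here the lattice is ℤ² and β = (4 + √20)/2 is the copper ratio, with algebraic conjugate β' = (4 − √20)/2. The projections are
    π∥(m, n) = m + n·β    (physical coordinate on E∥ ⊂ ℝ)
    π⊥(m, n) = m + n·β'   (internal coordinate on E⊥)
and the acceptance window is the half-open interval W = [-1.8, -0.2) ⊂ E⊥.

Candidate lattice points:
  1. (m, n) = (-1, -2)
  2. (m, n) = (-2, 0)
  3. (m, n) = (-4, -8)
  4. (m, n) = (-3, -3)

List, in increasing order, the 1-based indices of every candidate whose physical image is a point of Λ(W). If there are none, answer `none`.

Compute β' = (4−√20)/2 = -0.2361, so π⊥(m,n) = m -0.2361·n.
#1 (-1,-2): internal coord -1 + (-2)·β' = -0.5279; -0.5279 ∈ [-1.8, -0.2) → IN Λ
#2 (-2,0): internal coord -2 + (0)·β' = -2.0000; -2.0000 ∉ [-1.8, -0.2) → out
#3 (-4,-8): internal coord -4 + (-8)·β' = -2.1115; -2.1115 ∉ [-1.8, -0.2) → out
#4 (-3,-3): internal coord -3 + (-3)·β' = -2.2918; -2.2918 ∉ [-1.8, -0.2) → out

1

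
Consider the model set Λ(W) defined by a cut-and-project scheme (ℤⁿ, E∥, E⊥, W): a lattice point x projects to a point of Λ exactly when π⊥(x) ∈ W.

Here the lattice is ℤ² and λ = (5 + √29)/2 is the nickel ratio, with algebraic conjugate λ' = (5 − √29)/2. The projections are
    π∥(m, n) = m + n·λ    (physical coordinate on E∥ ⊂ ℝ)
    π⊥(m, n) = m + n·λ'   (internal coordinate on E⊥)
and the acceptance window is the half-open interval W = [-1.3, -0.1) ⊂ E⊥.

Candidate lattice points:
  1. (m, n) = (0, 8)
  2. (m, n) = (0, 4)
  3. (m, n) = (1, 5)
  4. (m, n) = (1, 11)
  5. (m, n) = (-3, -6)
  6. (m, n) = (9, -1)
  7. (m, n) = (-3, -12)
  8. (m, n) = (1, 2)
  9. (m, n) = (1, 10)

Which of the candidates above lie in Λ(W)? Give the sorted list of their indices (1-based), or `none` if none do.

λ' = (5−√29)/2 ≈ -0.192582.
[1] lift (0,8): star map gives -1.540659; window check -1.3 ≤ -1.540659 < -0.1 is false → out
[2] lift (0,4): star map gives -0.770330; window check -1.3 ≤ -0.770330 < -0.1 is true → IN Λ
[3] lift (1,5): star map gives 0.037088; window check -1.3 ≤ 0.037088 < -0.1 is false → out
[4] lift (1,11): star map gives -1.118406; window check -1.3 ≤ -1.118406 < -0.1 is true → IN Λ
[5] lift (-3,-6): star map gives -1.844506; window check -1.3 ≤ -1.844506 < -0.1 is false → out
[6] lift (9,-1): star map gives 9.192582; window check -1.3 ≤ 9.192582 < -0.1 is false → out
[7] lift (-3,-12): star map gives -0.689011; window check -1.3 ≤ -0.689011 < -0.1 is true → IN Λ
[8] lift (1,2): star map gives 0.614835; window check -1.3 ≤ 0.614835 < -0.1 is false → out
[9] lift (1,10): star map gives -0.925824; window check -1.3 ≤ -0.925824 < -0.1 is true → IN Λ

2, 4, 7, 9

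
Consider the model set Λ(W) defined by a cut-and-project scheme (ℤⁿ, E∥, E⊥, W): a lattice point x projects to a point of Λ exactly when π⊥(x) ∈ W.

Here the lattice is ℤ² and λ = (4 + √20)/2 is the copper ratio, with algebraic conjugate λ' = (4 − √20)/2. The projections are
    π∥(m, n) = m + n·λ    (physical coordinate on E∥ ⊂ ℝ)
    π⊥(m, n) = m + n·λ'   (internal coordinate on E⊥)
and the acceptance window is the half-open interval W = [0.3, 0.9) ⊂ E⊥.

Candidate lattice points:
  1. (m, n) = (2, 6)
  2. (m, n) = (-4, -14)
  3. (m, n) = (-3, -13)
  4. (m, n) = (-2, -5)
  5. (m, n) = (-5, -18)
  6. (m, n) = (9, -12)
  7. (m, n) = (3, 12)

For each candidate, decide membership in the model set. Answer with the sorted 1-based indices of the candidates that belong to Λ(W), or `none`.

λ' = (4−√20)/2 ≈ -0.2361.
#1 (2,6): internal coord 2 + (6)·λ' = +0.5836; +0.5836 ∈ [0.3, 0.9) → IN Λ
#2 (-4,-14): internal coord -4 + (-14)·λ' = -0.6950; -0.6950 ∉ [0.3, 0.9) → out
#3 (-3,-13): internal coord -3 + (-13)·λ' = +0.0689; +0.0689 ∉ [0.3, 0.9) → out
#4 (-2,-5): internal coord -2 + (-5)·λ' = -0.8197; -0.8197 ∉ [0.3, 0.9) → out
#5 (-5,-18): internal coord -5 + (-18)·λ' = -0.7508; -0.7508 ∉ [0.3, 0.9) → out
#6 (9,-12): internal coord 9 + (-12)·λ' = +11.8328; +11.8328 ∉ [0.3, 0.9) → out
#7 (3,12): internal coord 3 + (12)·λ' = +0.1672; +0.1672 ∉ [0.3, 0.9) → out

1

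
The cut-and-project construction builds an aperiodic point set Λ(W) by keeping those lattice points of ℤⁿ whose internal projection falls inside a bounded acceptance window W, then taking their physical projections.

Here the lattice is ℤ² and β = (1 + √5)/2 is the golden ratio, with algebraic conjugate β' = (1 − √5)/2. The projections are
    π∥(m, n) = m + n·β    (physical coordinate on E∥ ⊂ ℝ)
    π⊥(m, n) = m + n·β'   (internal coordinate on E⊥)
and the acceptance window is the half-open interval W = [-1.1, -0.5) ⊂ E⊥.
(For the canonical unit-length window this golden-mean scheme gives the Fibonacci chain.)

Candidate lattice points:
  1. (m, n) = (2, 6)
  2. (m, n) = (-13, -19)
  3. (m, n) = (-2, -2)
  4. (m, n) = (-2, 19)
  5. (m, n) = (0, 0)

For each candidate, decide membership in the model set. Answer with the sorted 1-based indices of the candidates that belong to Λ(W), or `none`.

3

Numerically β ≈ 1.618034 and β' = −1/β ≈ -0.618034.
candidate 1: (m,n)=(2,6) → π∥ = 2+6·β ≈ 11.708204, π⊥ = 2+6·β' ≈ -1.708204 ∉ [-1.1, -0.5) ⇒ out
candidate 2: (m,n)=(-13,-19) → π∥ = -13-19·β ≈ -43.742646, π⊥ = -13-19·β' ≈ -1.257354 ∉ [-1.1, -0.5) ⇒ out
candidate 3: (m,n)=(-2,-2) → π∥ = -2-2·β ≈ -5.236068, π⊥ = -2-2·β' ≈ -0.763932 ∈ [-1.1, -0.5) ⇒ IN Λ
candidate 4: (m,n)=(-2,19) → π∥ = -2+19·β ≈ 28.742646, π⊥ = -2+19·β' ≈ -13.742646 ∉ [-1.1, -0.5) ⇒ out
candidate 5: (m,n)=(0,0) → π∥ = 0+0·β ≈ 0.000000, π⊥ = 0+0·β' ≈ 0.000000 ∉ [-1.1, -0.5) ⇒ out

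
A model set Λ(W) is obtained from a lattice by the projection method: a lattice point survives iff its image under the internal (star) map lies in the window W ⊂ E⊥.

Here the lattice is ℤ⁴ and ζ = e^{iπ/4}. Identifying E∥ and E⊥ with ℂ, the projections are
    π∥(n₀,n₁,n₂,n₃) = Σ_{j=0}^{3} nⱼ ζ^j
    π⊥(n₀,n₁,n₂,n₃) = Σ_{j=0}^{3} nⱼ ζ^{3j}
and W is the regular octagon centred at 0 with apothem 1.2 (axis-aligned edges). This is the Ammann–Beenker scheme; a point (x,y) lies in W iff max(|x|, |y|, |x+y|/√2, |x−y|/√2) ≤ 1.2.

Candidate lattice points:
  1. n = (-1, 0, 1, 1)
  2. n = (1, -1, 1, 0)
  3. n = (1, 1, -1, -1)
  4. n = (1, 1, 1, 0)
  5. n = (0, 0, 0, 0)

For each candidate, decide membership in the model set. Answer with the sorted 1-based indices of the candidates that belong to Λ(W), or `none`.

With ζ = e^{iπ/4} the internal vectors are ζ^0,ζ^3,ζ^6,ζ^9.
candidate 1: n = (-1, 0, 1, 1) → π⊥ ≈ (-0.29289, -0.29289); max(|x|,|y|,|x±y|/√2) = 0.41421 ≤ 1.2 ⇒ ∈ W
candidate 2: n = (1, -1, 1, 0) → π⊥ ≈ (+1.70711, -1.70711); max(|x|,|y|,|x±y|/√2) = 2.41421 > 1.2 ⇒ ∉ W
candidate 3: n = (1, 1, -1, -1) → π⊥ ≈ (-0.41421, +1.00000); max(|x|,|y|,|x±y|/√2) = 1.00000 ≤ 1.2 ⇒ ∈ W
candidate 4: n = (1, 1, 1, 0) → π⊥ ≈ (+0.29289, -0.29289); max(|x|,|y|,|x±y|/√2) = 0.41421 ≤ 1.2 ⇒ ∈ W
candidate 5: n = (0, 0, 0, 0) → π⊥ ≈ (+0.00000, +0.00000); max(|x|,|y|,|x±y|/√2) = 0.00000 ≤ 1.2 ⇒ ∈ W

1, 3, 4, 5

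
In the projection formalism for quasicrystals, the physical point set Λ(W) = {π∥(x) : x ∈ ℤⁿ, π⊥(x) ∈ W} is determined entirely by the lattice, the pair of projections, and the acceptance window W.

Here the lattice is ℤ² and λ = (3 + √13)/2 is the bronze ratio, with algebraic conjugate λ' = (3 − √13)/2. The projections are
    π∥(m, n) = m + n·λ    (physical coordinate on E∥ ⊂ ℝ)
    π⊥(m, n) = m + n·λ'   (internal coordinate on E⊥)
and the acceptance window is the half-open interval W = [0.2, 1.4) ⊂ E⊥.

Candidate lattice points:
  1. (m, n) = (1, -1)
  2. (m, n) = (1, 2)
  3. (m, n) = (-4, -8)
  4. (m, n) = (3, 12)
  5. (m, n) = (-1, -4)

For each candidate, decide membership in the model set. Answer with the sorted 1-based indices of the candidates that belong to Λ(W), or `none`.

λ' = (3−√13)/2 ≈ -0.302776.
[1] lift (1,-1): star map gives 1.302776; window check 0.2 ≤ 1.302776 < 1.4 is true → IN Λ
[2] lift (1,2): star map gives 0.394449; window check 0.2 ≤ 0.394449 < 1.4 is true → IN Λ
[3] lift (-4,-8): star map gives -1.577795; window check 0.2 ≤ -1.577795 < 1.4 is false → out
[4] lift (3,12): star map gives -0.633308; window check 0.2 ≤ -0.633308 < 1.4 is false → out
[5] lift (-1,-4): star map gives 0.211103; window check 0.2 ≤ 0.211103 < 1.4 is true → IN Λ

1, 2, 5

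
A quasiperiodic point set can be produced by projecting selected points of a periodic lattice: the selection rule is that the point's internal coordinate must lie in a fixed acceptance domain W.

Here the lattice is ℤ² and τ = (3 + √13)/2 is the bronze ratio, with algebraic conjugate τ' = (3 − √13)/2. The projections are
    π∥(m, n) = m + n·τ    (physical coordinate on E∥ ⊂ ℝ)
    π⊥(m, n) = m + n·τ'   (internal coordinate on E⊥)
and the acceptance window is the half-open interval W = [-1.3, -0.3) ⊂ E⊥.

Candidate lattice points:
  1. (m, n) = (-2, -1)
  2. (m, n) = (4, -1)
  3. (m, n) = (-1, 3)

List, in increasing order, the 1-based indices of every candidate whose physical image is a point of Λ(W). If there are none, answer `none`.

none

τ' = (3−√13)/2 ≈ -0.302776.
#1 (-2,-1): internal coord -2 + (-1)·τ' = -1.697224; -1.697224 ∉ [-1.3, -0.3) → out
#2 (4,-1): internal coord 4 + (-1)·τ' = +4.302776; +4.302776 ∉ [-1.3, -0.3) → out
#3 (-1,3): internal coord -1 + (3)·τ' = -1.908327; -1.908327 ∉ [-1.3, -0.3) → out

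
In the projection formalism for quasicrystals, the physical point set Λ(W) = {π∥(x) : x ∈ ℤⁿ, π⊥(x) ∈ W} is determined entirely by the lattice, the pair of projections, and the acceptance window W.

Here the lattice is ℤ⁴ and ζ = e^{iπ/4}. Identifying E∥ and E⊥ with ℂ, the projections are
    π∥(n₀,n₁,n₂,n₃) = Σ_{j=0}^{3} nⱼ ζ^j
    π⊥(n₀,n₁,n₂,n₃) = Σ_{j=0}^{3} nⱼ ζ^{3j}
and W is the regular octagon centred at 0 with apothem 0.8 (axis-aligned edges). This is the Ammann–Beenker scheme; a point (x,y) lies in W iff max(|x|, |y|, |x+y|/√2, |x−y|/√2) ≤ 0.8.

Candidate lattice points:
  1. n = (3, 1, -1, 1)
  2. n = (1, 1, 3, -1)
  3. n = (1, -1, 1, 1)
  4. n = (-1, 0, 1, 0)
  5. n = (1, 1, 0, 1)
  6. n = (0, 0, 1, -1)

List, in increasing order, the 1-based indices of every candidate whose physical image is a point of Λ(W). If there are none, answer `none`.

none

With ζ = e^{iπ/4} the internal vectors are ζ^0,ζ^3,ζ^6,ζ^9.
#1 (3, 1, -1, 1): internal (3.00000, 2.41421); octagon support 3.82843 vs apothem 0.8 → ∉ W
#2 (1, 1, 3, -1): internal (-0.41421, -3.00000); octagon support 3.00000 vs apothem 0.8 → ∉ W
#3 (1, -1, 1, 1): internal (2.41421, -1.00000); octagon support 2.41421 vs apothem 0.8 → ∉ W
#4 (-1, 0, 1, 0): internal (-1.00000, -1.00000); octagon support 1.41421 vs apothem 0.8 → ∉ W
#5 (1, 1, 0, 1): internal (1.00000, 1.41421); octagon support 1.70711 vs apothem 0.8 → ∉ W
#6 (0, 0, 1, -1): internal (-0.70711, -1.70711); octagon support 1.70711 vs apothem 0.8 → ∉ W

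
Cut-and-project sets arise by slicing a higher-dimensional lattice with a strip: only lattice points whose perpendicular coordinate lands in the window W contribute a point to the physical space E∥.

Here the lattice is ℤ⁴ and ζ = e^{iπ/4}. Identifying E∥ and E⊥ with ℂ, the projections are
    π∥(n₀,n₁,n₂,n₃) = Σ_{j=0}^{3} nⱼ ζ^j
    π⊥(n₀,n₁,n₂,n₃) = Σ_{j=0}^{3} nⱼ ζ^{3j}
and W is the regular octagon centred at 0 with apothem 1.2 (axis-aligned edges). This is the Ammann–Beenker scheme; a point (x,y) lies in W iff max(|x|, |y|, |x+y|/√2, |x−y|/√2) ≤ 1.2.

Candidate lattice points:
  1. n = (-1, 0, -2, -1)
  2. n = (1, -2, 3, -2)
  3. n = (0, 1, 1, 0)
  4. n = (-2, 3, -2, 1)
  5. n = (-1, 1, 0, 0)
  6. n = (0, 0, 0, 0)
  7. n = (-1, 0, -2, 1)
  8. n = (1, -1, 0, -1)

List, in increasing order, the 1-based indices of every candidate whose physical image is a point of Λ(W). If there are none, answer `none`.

3, 6

With ζ = e^{iπ/4} the internal vectors are ζ^0,ζ^3,ζ^6,ζ^9.
#1 (-1, 0, -2, -1): internal (-1.707107, 1.292893); octagon support 2.121320 vs apothem 1.2 → ∉ W
#2 (1, -2, 3, -2): internal (1.000000, -5.828427); octagon support 5.828427 vs apothem 1.2 → ∉ W
#3 (0, 1, 1, 0): internal (-0.707107, -0.292893); octagon support 0.707107 vs apothem 1.2 → ∈ W
#4 (-2, 3, -2, 1): internal (-3.414214, 4.828427); octagon support 5.828427 vs apothem 1.2 → ∉ W
#5 (-1, 1, 0, 0): internal (-1.707107, 0.707107); octagon support 1.707107 vs apothem 1.2 → ∉ W
#6 (0, 0, 0, 0): internal (0.000000, 0.000000); octagon support 0.000000 vs apothem 1.2 → ∈ W
#7 (-1, 0, -2, 1): internal (-0.292893, 2.707107); octagon support 2.707107 vs apothem 1.2 → ∉ W
#8 (1, -1, 0, -1): internal (1.000000, -1.414214); octagon support 1.707107 vs apothem 1.2 → ∉ W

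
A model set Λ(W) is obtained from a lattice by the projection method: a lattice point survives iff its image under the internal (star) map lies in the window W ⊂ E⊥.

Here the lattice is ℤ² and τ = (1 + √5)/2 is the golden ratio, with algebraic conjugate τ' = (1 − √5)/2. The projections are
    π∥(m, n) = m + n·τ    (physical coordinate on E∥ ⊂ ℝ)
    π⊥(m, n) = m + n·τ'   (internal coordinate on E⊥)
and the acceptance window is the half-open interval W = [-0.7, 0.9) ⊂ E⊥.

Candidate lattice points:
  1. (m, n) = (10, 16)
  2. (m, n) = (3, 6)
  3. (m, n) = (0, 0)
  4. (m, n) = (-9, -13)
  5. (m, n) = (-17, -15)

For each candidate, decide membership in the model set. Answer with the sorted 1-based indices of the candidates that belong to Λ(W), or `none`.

1, 3

Numerically τ ≈ 1.618034 and τ' = −1/τ ≈ -0.618034.
#1 (10,16): internal coord 10 + (16)·τ' = +0.111456; +0.111456 ∈ [-0.7, 0.9) → IN Λ
#2 (3,6): internal coord 3 + (6)·τ' = -0.708204; -0.708204 ∉ [-0.7, 0.9) → out
#3 (0,0): internal coord 0 + (0)·τ' = +0.000000; +0.000000 ∈ [-0.7, 0.9) → IN Λ
#4 (-9,-13): internal coord -9 + (-13)·τ' = -0.965558; -0.965558 ∉ [-0.7, 0.9) → out
#5 (-17,-15): internal coord -17 + (-15)·τ' = -7.729490; -7.729490 ∉ [-0.7, 0.9) → out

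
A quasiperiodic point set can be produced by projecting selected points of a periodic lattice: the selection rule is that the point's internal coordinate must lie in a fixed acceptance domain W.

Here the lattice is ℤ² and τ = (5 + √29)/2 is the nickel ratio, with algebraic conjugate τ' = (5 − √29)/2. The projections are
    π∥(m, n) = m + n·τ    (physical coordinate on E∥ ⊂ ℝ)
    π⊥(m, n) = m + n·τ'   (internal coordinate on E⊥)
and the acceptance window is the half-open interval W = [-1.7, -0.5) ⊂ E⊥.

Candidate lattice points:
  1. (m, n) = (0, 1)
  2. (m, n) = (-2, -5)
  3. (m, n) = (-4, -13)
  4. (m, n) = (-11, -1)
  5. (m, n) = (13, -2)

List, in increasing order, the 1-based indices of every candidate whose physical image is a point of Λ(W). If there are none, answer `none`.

2, 3

τ' = (5−√29)/2 ≈ -0.1926.
#1 (0,1): internal coord 0 + (1)·τ' = -0.1926; -0.1926 ∉ [-1.7, -0.5) → out
#2 (-2,-5): internal coord -2 + (-5)·τ' = -1.0371; -1.0371 ∈ [-1.7, -0.5) → IN Λ
#3 (-4,-13): internal coord -4 + (-13)·τ' = -1.4964; -1.4964 ∈ [-1.7, -0.5) → IN Λ
#4 (-11,-1): internal coord -11 + (-1)·τ' = -10.8074; -10.8074 ∉ [-1.7, -0.5) → out
#5 (13,-2): internal coord 13 + (-2)·τ' = +13.3852; +13.3852 ∉ [-1.7, -0.5) → out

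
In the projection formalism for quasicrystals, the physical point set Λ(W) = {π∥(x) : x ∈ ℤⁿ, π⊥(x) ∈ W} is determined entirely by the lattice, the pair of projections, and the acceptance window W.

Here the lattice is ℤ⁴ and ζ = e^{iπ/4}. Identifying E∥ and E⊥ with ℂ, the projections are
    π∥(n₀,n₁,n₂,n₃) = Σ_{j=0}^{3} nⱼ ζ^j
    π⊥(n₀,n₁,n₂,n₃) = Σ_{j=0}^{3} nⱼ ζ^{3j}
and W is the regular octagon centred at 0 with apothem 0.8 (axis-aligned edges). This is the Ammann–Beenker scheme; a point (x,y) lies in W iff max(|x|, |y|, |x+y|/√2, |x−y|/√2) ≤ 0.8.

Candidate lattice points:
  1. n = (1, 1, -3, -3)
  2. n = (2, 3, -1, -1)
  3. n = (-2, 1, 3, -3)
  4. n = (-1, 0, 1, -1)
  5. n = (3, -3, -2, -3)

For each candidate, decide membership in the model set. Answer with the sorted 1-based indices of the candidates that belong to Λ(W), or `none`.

none

π⊥(n) = n₀ + n₁ζ³ + n₂ζ⁶ + n₃ζ⁹ where ζ = e^{iπ/4}.
#1 (1, 1, -3, -3): internal (-1.82843, 1.58579); octagon support 2.41421 vs apothem 0.8 → ∉ W
#2 (2, 3, -1, -1): internal (-0.82843, 2.41421); octagon support 2.41421 vs apothem 0.8 → ∉ W
#3 (-2, 1, 3, -3): internal (-4.82843, -4.41421); octagon support 6.53553 vs apothem 0.8 → ∉ W
#4 (-1, 0, 1, -1): internal (-1.70711, -1.70711); octagon support 2.41421 vs apothem 0.8 → ∉ W
#5 (3, -3, -2, -3): internal (3.00000, -2.24264); octagon support 3.70711 vs apothem 0.8 → ∉ W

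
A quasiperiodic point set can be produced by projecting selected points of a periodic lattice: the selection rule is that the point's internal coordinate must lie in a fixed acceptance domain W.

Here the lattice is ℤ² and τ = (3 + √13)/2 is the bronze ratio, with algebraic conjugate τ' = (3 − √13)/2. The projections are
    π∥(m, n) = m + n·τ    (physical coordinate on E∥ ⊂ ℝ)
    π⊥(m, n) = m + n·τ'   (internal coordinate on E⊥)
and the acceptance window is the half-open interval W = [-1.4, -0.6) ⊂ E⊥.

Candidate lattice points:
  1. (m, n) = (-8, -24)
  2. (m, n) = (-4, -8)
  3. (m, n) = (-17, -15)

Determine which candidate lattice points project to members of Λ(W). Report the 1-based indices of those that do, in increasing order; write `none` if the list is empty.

τ' = (3−√13)/2 ≈ -0.3028.
[1] lift (-8,-24): star map gives -0.7334; window check -1.4 ≤ -0.7334 < -0.6 is true → IN Λ
[2] lift (-4,-8): star map gives -1.5778; window check -1.4 ≤ -1.5778 < -0.6 is false → out
[3] lift (-17,-15): star map gives -12.4584; window check -1.4 ≤ -12.4584 < -0.6 is false → out

1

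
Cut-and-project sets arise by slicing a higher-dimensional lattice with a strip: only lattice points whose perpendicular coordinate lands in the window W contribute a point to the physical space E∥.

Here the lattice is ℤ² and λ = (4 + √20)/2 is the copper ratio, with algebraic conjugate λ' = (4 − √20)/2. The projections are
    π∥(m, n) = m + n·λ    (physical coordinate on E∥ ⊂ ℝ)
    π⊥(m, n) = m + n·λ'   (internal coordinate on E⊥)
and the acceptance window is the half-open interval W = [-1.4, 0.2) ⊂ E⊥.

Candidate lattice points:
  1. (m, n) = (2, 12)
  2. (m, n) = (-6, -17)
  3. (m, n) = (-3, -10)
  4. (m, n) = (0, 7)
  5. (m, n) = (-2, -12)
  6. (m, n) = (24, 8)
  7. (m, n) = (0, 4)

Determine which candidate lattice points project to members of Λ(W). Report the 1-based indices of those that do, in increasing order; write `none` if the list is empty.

1, 3, 7

Compute λ' = (4−√20)/2 = -0.236068, so π⊥(m,n) = m -0.236068·n.
#1 (2,12): internal coord 2 + (12)·λ' = -0.832816; -0.832816 ∈ [-1.4, 0.2) → IN Λ
#2 (-6,-17): internal coord -6 + (-17)·λ' = -1.986844; -1.986844 ∉ [-1.4, 0.2) → out
#3 (-3,-10): internal coord -3 + (-10)·λ' = -0.639320; -0.639320 ∈ [-1.4, 0.2) → IN Λ
#4 (0,7): internal coord 0 + (7)·λ' = -1.652476; -1.652476 ∉ [-1.4, 0.2) → out
#5 (-2,-12): internal coord -2 + (-12)·λ' = +0.832816; +0.832816 ∉ [-1.4, 0.2) → out
#6 (24,8): internal coord 24 + (8)·λ' = +22.111456; +22.111456 ∉ [-1.4, 0.2) → out
#7 (0,4): internal coord 0 + (4)·λ' = -0.944272; -0.944272 ∈ [-1.4, 0.2) → IN Λ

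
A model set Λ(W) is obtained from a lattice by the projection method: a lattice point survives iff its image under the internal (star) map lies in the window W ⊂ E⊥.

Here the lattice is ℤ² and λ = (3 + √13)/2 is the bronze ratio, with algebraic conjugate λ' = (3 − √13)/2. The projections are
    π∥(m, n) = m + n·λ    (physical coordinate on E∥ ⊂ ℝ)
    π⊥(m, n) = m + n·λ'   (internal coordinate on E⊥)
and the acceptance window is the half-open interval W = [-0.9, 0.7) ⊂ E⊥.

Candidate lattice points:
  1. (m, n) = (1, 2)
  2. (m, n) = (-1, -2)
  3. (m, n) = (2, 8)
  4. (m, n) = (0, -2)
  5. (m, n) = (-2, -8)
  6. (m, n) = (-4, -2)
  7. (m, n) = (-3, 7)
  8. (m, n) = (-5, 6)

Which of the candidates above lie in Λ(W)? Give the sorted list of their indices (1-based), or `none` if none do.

λ' = (3−√13)/2 ≈ -0.302776.
candidate 1: (m,n)=(1,2) → π∥ = 1+2·λ ≈ 7.605551, π⊥ = 1+2·λ' ≈ 0.394449 ∈ [-0.9, 0.7) ⇒ IN Λ
candidate 2: (m,n)=(-1,-2) → π∥ = -1-2·λ ≈ -7.605551, π⊥ = -1-2·λ' ≈ -0.394449 ∈ [-0.9, 0.7) ⇒ IN Λ
candidate 3: (m,n)=(2,8) → π∥ = 2+8·λ ≈ 28.422205, π⊥ = 2+8·λ' ≈ -0.422205 ∈ [-0.9, 0.7) ⇒ IN Λ
candidate 4: (m,n)=(0,-2) → π∥ = 0-2·λ ≈ -6.605551, π⊥ = 0-2·λ' ≈ 0.605551 ∈ [-0.9, 0.7) ⇒ IN Λ
candidate 5: (m,n)=(-2,-8) → π∥ = -2-8·λ ≈ -28.422205, π⊥ = -2-8·λ' ≈ 0.422205 ∈ [-0.9, 0.7) ⇒ IN Λ
candidate 6: (m,n)=(-4,-2) → π∥ = -4-2·λ ≈ -10.605551, π⊥ = -4-2·λ' ≈ -3.394449 ∉ [-0.9, 0.7) ⇒ out
candidate 7: (m,n)=(-3,7) → π∥ = -3+7·λ ≈ 20.119429, π⊥ = -3+7·λ' ≈ -5.119429 ∉ [-0.9, 0.7) ⇒ out
candidate 8: (m,n)=(-5,6) → π∥ = -5+6·λ ≈ 14.816654, π⊥ = -5+6·λ' ≈ -6.816654 ∉ [-0.9, 0.7) ⇒ out

1, 2, 3, 4, 5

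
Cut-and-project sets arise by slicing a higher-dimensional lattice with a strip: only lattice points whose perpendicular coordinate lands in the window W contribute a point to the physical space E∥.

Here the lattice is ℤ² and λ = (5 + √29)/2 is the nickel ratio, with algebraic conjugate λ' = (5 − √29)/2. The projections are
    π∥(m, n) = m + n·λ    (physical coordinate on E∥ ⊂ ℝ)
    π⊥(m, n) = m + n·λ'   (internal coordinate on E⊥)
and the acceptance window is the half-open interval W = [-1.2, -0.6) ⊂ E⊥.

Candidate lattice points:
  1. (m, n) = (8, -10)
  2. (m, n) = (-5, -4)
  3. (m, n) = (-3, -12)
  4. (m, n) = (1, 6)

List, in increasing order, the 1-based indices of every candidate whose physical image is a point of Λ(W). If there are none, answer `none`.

λ' = (5−√29)/2 ≈ -0.1926.
#1 (8,-10): internal coord 8 + (-10)·λ' = +9.9258; +9.9258 ∉ [-1.2, -0.6) → out
#2 (-5,-4): internal coord -5 + (-4)·λ' = -4.2297; -4.2297 ∉ [-1.2, -0.6) → out
#3 (-3,-12): internal coord -3 + (-12)·λ' = -0.6890; -0.6890 ∈ [-1.2, -0.6) → IN Λ
#4 (1,6): internal coord 1 + (6)·λ' = -0.1555; -0.1555 ∉ [-1.2, -0.6) → out

3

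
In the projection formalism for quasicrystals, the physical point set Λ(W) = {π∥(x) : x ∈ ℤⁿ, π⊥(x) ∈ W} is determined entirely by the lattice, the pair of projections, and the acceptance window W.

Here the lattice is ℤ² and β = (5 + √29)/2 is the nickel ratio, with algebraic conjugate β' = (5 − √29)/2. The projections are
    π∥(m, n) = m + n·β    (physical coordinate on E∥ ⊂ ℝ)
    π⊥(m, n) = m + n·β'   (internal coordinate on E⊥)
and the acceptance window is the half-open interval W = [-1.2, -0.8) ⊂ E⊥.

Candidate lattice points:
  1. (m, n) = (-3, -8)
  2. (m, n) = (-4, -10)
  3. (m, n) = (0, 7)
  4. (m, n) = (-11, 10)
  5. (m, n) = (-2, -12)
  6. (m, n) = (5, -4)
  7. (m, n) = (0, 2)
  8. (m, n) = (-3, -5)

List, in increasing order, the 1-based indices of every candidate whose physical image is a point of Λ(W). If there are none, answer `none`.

none

Numerically β ≈ 5.1926 and β' = −1/β ≈ -0.1926.
[1] lift (-3,-8): star map gives -1.4593; window check -1.2 ≤ -1.4593 < -0.8 is false → out
[2] lift (-4,-10): star map gives -2.0742; window check -1.2 ≤ -2.0742 < -0.8 is false → out
[3] lift (0,7): star map gives -1.3481; window check -1.2 ≤ -1.3481 < -0.8 is false → out
[4] lift (-11,10): star map gives -12.9258; window check -1.2 ≤ -12.9258 < -0.8 is false → out
[5] lift (-2,-12): star map gives 0.3110; window check -1.2 ≤ 0.3110 < -0.8 is false → out
[6] lift (5,-4): star map gives 5.7703; window check -1.2 ≤ 5.7703 < -0.8 is false → out
[7] lift (0,2): star map gives -0.3852; window check -1.2 ≤ -0.3852 < -0.8 is false → out
[8] lift (-3,-5): star map gives -2.0371; window check -1.2 ≤ -2.0371 < -0.8 is false → out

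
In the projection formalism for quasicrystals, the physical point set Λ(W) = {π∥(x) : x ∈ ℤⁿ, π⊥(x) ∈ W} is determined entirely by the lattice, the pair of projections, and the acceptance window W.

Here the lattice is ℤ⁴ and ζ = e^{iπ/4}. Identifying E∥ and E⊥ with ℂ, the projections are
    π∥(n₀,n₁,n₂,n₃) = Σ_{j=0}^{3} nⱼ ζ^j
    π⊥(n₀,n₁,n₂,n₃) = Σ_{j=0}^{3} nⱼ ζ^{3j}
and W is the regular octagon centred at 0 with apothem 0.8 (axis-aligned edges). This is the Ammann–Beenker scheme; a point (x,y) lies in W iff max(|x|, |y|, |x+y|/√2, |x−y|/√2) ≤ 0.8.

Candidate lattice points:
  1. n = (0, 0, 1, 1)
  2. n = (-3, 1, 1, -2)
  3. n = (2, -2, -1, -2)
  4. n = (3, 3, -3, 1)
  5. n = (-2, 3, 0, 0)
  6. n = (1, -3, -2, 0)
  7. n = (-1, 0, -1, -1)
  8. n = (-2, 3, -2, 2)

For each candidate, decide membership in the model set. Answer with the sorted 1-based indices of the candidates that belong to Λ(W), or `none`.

1

π⊥(n) = n₀ + n₁ζ³ + n₂ζ⁶ + n₃ζ⁹ where ζ = e^{iπ/4}.
#1 (0, 0, 1, 1): internal (0.70711, -0.29289); octagon support 0.70711 vs apothem 0.8 → ∈ W
#2 (-3, 1, 1, -2): internal (-5.12132, -1.70711); octagon support 5.12132 vs apothem 0.8 → ∉ W
#3 (2, -2, -1, -2): internal (2.00000, -1.82843); octagon support 2.70711 vs apothem 0.8 → ∉ W
#4 (3, 3, -3, 1): internal (1.58579, 5.82843); octagon support 5.82843 vs apothem 0.8 → ∉ W
#5 (-2, 3, 0, 0): internal (-4.12132, 2.12132); octagon support 4.41421 vs apothem 0.8 → ∉ W
#6 (1, -3, -2, 0): internal (3.12132, -0.12132); octagon support 3.12132 vs apothem 0.8 → ∉ W
#7 (-1, 0, -1, -1): internal (-1.70711, 0.29289); octagon support 1.70711 vs apothem 0.8 → ∉ W
#8 (-2, 3, -2, 2): internal (-2.70711, 5.53553); octagon support 5.82843 vs apothem 0.8 → ∉ W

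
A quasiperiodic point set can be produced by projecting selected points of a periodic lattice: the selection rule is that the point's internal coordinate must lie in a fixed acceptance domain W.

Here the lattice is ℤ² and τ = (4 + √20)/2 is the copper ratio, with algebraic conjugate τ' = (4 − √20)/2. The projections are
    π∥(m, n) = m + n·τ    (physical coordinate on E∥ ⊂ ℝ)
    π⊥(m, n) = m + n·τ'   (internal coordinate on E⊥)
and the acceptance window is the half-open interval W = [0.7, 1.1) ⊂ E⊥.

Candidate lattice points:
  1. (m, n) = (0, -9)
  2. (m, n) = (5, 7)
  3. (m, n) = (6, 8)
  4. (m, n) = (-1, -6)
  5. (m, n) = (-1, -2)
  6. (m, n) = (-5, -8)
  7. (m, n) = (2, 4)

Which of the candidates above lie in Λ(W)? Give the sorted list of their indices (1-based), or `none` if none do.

Compute τ' = (4−√20)/2 = -0.2361, so π⊥(m,n) = m -0.2361·n.
#1 (0,-9): internal coord 0 + (-9)·τ' = +2.1246; +2.1246 ∉ [0.7, 1.1) → out
#2 (5,7): internal coord 5 + (7)·τ' = +3.3475; +3.3475 ∉ [0.7, 1.1) → out
#3 (6,8): internal coord 6 + (8)·τ' = +4.1115; +4.1115 ∉ [0.7, 1.1) → out
#4 (-1,-6): internal coord -1 + (-6)·τ' = +0.4164; +0.4164 ∉ [0.7, 1.1) → out
#5 (-1,-2): internal coord -1 + (-2)·τ' = -0.5279; -0.5279 ∉ [0.7, 1.1) → out
#6 (-5,-8): internal coord -5 + (-8)·τ' = -3.1115; -3.1115 ∉ [0.7, 1.1) → out
#7 (2,4): internal coord 2 + (4)·τ' = +1.0557; +1.0557 ∈ [0.7, 1.1) → IN Λ

7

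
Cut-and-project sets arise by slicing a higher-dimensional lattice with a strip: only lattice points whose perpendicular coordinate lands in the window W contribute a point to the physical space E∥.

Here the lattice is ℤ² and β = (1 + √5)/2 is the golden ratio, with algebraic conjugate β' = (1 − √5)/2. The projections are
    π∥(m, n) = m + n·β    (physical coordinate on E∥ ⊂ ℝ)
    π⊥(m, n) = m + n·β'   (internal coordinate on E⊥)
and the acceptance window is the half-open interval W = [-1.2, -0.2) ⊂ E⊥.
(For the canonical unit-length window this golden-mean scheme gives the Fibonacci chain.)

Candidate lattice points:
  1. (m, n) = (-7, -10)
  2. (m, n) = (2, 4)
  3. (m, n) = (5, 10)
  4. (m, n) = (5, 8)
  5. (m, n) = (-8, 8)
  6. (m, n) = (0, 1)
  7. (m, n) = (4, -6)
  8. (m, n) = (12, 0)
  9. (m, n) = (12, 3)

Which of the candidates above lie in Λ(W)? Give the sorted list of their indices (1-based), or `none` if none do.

β' = (1−√5)/2 ≈ -0.618034.
candidate 1: (m,n)=(-7,-10) → π∥ = -7-10·β ≈ -23.180340, π⊥ = -7-10·β' ≈ -0.819660 ∈ [-1.2, -0.2) ⇒ IN Λ
candidate 2: (m,n)=(2,4) → π∥ = 2+4·β ≈ 8.472136, π⊥ = 2+4·β' ≈ -0.472136 ∈ [-1.2, -0.2) ⇒ IN Λ
candidate 3: (m,n)=(5,10) → π∥ = 5+10·β ≈ 21.180340, π⊥ = 5+10·β' ≈ -1.180340 ∈ [-1.2, -0.2) ⇒ IN Λ
candidate 4: (m,n)=(5,8) → π∥ = 5+8·β ≈ 17.944272, π⊥ = 5+8·β' ≈ 0.055728 ∉ [-1.2, -0.2) ⇒ out
candidate 5: (m,n)=(-8,8) → π∥ = -8+8·β ≈ 4.944272, π⊥ = -8+8·β' ≈ -12.944272 ∉ [-1.2, -0.2) ⇒ out
candidate 6: (m,n)=(0,1) → π∥ = 0+1·β ≈ 1.618034, π⊥ = 0+1·β' ≈ -0.618034 ∈ [-1.2, -0.2) ⇒ IN Λ
candidate 7: (m,n)=(4,-6) → π∥ = 4-6·β ≈ -5.708204, π⊥ = 4-6·β' ≈ 7.708204 ∉ [-1.2, -0.2) ⇒ out
candidate 8: (m,n)=(12,0) → π∥ = 12+0·β ≈ 12.000000, π⊥ = 12+0·β' ≈ 12.000000 ∉ [-1.2, -0.2) ⇒ out
candidate 9: (m,n)=(12,3) → π∥ = 12+3·β ≈ 16.854102, π⊥ = 12+3·β' ≈ 10.145898 ∉ [-1.2, -0.2) ⇒ out

1, 2, 3, 6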